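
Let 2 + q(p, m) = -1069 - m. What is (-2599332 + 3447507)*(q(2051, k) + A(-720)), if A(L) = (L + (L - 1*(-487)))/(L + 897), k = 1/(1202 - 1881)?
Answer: -36574126750675/40061 ≈ -9.1296e+8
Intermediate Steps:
k = -1/679 (k = 1/(-679) = -1/679 ≈ -0.0014728)
q(p, m) = -1071 - m (q(p, m) = -2 + (-1069 - m) = -1071 - m)
A(L) = (487 + 2*L)/(897 + L) (A(L) = (L + (L + 487))/(897 + L) = (L + (487 + L))/(897 + L) = (487 + 2*L)/(897 + L))
(-2599332 + 3447507)*(q(2051, k) + A(-720)) = (-2599332 + 3447507)*((-1071 - 1*(-1/679)) + (487 + 2*(-720))/(897 - 720)) = 848175*((-1071 + 1/679) + (487 - 1440)/177) = 848175*(-727208/679 + (1/177)*(-953)) = 848175*(-727208/679 - 953/177) = 848175*(-129362903/120183) = -36574126750675/40061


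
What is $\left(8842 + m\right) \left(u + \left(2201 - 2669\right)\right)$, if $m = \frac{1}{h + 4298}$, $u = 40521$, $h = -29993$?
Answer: $\frac{3033282968339}{8565} \approx 3.5415 \cdot 10^{8}$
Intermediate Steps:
$m = - \frac{1}{25695}$ ($m = \frac{1}{-29993 + 4298} = \frac{1}{-25695} = - \frac{1}{25695} \approx -3.8918 \cdot 10^{-5}$)
$\left(8842 + m\right) \left(u + \left(2201 - 2669\right)\right) = \left(8842 - \frac{1}{25695}\right) \left(40521 + \left(2201 - 2669\right)\right) = \frac{227195189 \left(40521 + \left(2201 - 2669\right)\right)}{25695} = \frac{227195189 \left(40521 - 468\right)}{25695} = \frac{227195189}{25695} \cdot 40053 = \frac{3033282968339}{8565}$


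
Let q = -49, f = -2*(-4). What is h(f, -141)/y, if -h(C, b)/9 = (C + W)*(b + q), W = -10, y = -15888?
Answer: 285/1324 ≈ 0.21526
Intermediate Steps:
f = 8
h(C, b) = -9*(-49 + b)*(-10 + C) (h(C, b) = -9*(C - 10)*(b - 49) = -9*(-10 + C)*(-49 + b) = -9*(-49 + b)*(-10 + C))
h(f, -141)/y = (-4410 + 90*(-141) + 441*8 - 9*8*(-141))/(-15888) = (-4410 - 12690 + 3528 + 10152)*(-1/15888) = -3420*(-1/15888) = 285/1324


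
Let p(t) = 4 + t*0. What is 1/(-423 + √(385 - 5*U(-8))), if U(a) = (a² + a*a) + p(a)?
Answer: -423/179204 - 5*I*√11/179204 ≈ -0.0023604 - 9.2538e-5*I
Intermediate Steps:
p(t) = 4 (p(t) = 4 + 0 = 4)
U(a) = 4 + 2*a² (U(a) = (a² + a*a) + 4 = (a² + a²) + 4 = 2*a² + 4 = 4 + 2*a²)
1/(-423 + √(385 - 5*U(-8))) = 1/(-423 + √(385 - 5*(4 + 2*(-8)²))) = 1/(-423 + √(385 - 5*(4 + 2*64))) = 1/(-423 + √(385 - 5*(4 + 128))) = 1/(-423 + √(385 - 5*132)) = 1/(-423 + √(385 - 660)) = 1/(-423 + √(-275)) = 1/(-423 + 5*I*√11)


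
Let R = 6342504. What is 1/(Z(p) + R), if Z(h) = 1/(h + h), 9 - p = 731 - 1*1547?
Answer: 1650/10465131601 ≈ 1.5767e-7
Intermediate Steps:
p = 825 (p = 9 - (731 - 1*1547) = 9 - (731 - 1547) = 9 - 1*(-816) = 9 + 816 = 825)
Z(h) = 1/(2*h)
1/(Z(p) + R) = 1/((½)/825 + 6342504) = 1/((½)*(1/825) + 6342504) = 1/(1/1650 + 6342504) = 1/(10465131601/1650) = 1650/10465131601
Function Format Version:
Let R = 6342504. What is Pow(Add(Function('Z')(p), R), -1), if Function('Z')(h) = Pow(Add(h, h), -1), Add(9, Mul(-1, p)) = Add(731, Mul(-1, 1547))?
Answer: Rational(1650, 10465131601) ≈ 1.5767e-7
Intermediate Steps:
p = 825 (p = Add(9, Mul(-1, Add(731, Mul(-1, 1547)))) = Add(9, Mul(-1, Add(731, -1547))) = Add(9, Mul(-1, -816)) = Add(9, 816) = 825)
Function('Z')(h) = Mul(Rational(1, 2), Pow(h, -1)) (Function('Z')(h) = Pow(Mul(2, h), -1) = Mul(Rational(1, 2), Pow(h, -1)))
Pow(Add(Function('Z')(p), R), -1) = Pow(Add(Mul(Rational(1, 2), Pow(825, -1)), 6342504), -1) = Pow(Add(Mul(Rational(1, 2), Rational(1, 825)), 6342504), -1) = Pow(Add(Rational(1, 1650), 6342504), -1) = Pow(Rational(10465131601, 1650), -1) = Rational(1650, 10465131601)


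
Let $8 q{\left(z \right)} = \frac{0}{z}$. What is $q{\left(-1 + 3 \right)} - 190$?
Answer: $-190$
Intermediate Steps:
$q{\left(z \right)} = 0$ ($q{\left(z \right)} = \frac{0 \frac{1}{z}}{8} = \frac{1}{8} \cdot 0 = 0$)
$q{\left(-1 + 3 \right)} - 190 = 0 - 190 = -190$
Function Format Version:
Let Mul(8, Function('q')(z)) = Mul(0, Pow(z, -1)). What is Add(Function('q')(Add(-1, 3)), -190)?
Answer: -190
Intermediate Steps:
Function('q')(z) = 0 (Function('q')(z) = Mul(Rational(1, 8), Mul(0, Pow(z, -1))) = Mul(Rational(1, 8), 0) = 0)
Add(Function('q')(Add(-1, 3)), -190) = Add(0, -190) = -190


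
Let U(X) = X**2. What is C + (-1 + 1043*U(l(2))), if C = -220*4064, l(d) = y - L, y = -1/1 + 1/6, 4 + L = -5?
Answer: -29682673/36 ≈ -8.2452e+5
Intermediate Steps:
L = -9 (L = -4 - 5 = -9)
y = -5/6 (y = -1*1 + 1*(1/6) = -1 + 1/6 = -5/6 ≈ -0.83333)
l(d) = 49/6 (l(d) = -5/6 - 1*(-9) = -5/6 + 9 = 49/6)
C = -894080
C + (-1 + 1043*U(l(2))) = -894080 + (-1 + 1043*(49/6)**2) = -894080 + (-1 + 1043*(2401/36)) = -894080 + (-1 + 2504243/36) = -894080 + 2504207/36 = -29682673/36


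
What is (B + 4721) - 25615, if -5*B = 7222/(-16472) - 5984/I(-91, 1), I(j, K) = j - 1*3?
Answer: -8092794727/387092 ≈ -20907.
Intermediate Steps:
I(j, K) = -3 + j (I(j, K) = j - 3 = -3 + j)
B = -4894479/387092 (B = -(7222/(-16472) - 5984/(-3 - 91))/5 = -(7222*(-1/16472) - 5984/(-94))/5 = -(-3611/8236 - 5984*(-1/94))/5 = -(-3611/8236 + 2992/47)/5 = -⅕*24472395/387092 = -4894479/387092 ≈ -12.644)
(B + 4721) - 25615 = (-4894479/387092 + 4721) - 25615 = 1822566853/387092 - 25615 = -8092794727/387092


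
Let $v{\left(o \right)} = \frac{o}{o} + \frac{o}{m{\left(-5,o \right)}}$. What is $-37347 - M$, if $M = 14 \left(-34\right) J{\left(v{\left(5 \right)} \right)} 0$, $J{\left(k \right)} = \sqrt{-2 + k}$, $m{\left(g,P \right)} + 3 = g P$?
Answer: $-37347$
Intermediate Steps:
$m{\left(g,P \right)} = -3 + P g$ ($m{\left(g,P \right)} = -3 + g P = -3 + P g$)
$v{\left(o \right)} = 1 + \frac{o}{-3 - 5 o}$ ($v{\left(o \right)} = \frac{o}{o} + \frac{o}{-3 + o \left(-5\right)} = 1 + \frac{o}{-3 - 5 o}$)
$M = 0$ ($M = 14 \left(-34\right) \sqrt{-2 + \frac{3 + 4 \cdot 5}{3 + 5 \cdot 5}} \cdot 0 = - 476 \sqrt{-2 + \frac{3 + 20}{3 + 25}} \cdot 0 = - 476 \sqrt{-2 + \frac{1}{28} \cdot 23} \cdot 0 = - 476 \sqrt{-2 + \frac{23}{28}} \cdot 0 = - 476 \sqrt{- \frac{33}{28}} \cdot 0 = - 476 \frac{i \sqrt{231}}{14} \cdot 0 = \left(-476\right) 0 = 0$)
$-37347 - M = -37347 - 0 = -37347 + 0 = -37347$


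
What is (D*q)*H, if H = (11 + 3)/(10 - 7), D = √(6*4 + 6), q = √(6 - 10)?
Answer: 28*I*√30/3 ≈ 51.121*I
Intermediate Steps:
q = 2*I (q = √(-4) = 2*I ≈ 2.0*I)
D = √30 (D = √(24 + 6) = √30 ≈ 5.4772)
H = 14/3 ≈ 4.6667
(D*q)*H = (√30*(2*I))*(14/3) = (2*I*√30)*(14/3) = 28*I*√30/3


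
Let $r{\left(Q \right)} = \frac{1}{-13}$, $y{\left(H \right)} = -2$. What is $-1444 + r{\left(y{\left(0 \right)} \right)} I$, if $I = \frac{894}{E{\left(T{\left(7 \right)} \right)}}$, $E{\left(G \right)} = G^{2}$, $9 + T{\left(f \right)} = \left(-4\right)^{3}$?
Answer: $- \frac{100036882}{69277} \approx -1444.0$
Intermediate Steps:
$T{\left(f \right)} = -73$ ($T{\left(f \right)} = -9 + \left(-4\right)^{3} = -9 - 64 = -73$)
$r{\left(Q \right)} = - \frac{1}{13}$
$I = \frac{894}{5329}$ ($I = \frac{894}{\left(-73\right)^{2}} = \frac{894}{5329} \approx 0.16776$)
$-1444 + r{\left(y{\left(0 \right)} \right)} I = -1444 - \frac{894}{69277} = - \frac{100036882}{69277}$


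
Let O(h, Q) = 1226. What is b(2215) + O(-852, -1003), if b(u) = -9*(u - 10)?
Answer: -18619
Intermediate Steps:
b(u) = 90 - 9*u (b(u) = -9*(-10 + u) = 90 - 9*u)
b(2215) + O(-852, -1003) = (90 - 9*2215) + 1226 = (90 - 19935) + 1226 = -19845 + 1226 = -18619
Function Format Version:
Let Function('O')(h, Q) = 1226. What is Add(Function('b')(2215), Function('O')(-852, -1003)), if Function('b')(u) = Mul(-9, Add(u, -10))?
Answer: -18619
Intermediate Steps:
Function('b')(u) = Add(90, Mul(-9, u)) (Function('b')(u) = Mul(-9, Add(-10, u)) = Add(90, Mul(-9, u)))
Add(Function('b')(2215), Function('O')(-852, -1003)) = Add(Add(90, Mul(-9, 2215)), 1226) = Add(Add(90, -19935), 1226) = Add(-19845, 1226) = -18619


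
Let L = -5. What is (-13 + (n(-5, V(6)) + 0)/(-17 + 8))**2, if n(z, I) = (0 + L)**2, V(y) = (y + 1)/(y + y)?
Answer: 20164/81 ≈ 248.94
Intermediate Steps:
V(y) = (1 + y)/(2*y) (V(y) = (1 + y)/((2*y)) = (1 + y)*(1/(2*y)) = (1 + y)/(2*y))
n(z, I) = 25 (n(z, I) = (0 - 5)**2 = (-5)**2 = 25)
(-13 + (n(-5, V(6)) + 0)/(-17 + 8))**2 = (-13 + (25 + 0)/(-17 + 8))**2 = (-13 + 25/(-9))**2 = (-13 + 25*(-1/9))**2 = (-13 - 25/9)**2 = (-142/9)**2 = 20164/81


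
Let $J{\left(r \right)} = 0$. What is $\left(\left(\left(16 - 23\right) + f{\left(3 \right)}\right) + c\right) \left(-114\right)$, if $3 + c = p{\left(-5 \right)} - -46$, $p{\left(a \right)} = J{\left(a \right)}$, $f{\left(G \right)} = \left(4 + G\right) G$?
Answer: $-6498$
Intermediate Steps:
$f{\left(G \right)} = G \left(4 + G\right)$
$p{\left(a \right)} = 0$
$c = 43$ ($c = -3 + \left(0 - -46\right) = -3 + \left(0 + 46\right) = -3 + 46 = 43$)
$\left(\left(\left(16 - 23\right) + f{\left(3 \right)}\right) + c\right) \left(-114\right) = \left(\left(\left(16 - 23\right) + 3 \left(4 + 3\right)\right) + 43\right) \left(-114\right) = \left(\left(-7 + 3 \cdot 7\right) + 43\right) \left(-114\right) = \left(\left(-7 + 21\right) + 43\right) \left(-114\right) = \left(14 + 43\right) \left(-114\right) = 57 \left(-114\right) = -6498$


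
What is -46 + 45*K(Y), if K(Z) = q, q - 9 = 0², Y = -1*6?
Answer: 359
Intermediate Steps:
Y = -6
q = 9 (q = 9 + 0² = 9 + 0 = 9)
K(Z) = 9
-46 + 45*K(Y) = -46 + 45*9 = -46 + 405 = 359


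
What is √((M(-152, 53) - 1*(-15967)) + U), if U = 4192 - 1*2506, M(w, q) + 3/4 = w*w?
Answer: 5*√6521/2 ≈ 201.88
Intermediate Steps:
M(w, q) = -¾ + w² (M(w, q) = -¾ + w*w = -¾ + w²)
U = 1686 (U = 4192 - 2506 = 1686)
√((M(-152, 53) - 1*(-15967)) + U) = √(((-¾ + (-152)²) - 1*(-15967)) + 1686) = √(((-¾ + 23104) + 15967) + 1686) = √((92413/4 + 15967) + 1686) = √(156281/4 + 1686) = √(163025/4) = 5*√6521/2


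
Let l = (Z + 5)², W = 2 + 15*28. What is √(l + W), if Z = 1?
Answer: √458 ≈ 21.401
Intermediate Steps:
W = 422 (W = 2 + 420 = 422)
l = 36 (l = (1 + 5)² = 6² = 36)
√(l + W) = √(36 + 422) = √458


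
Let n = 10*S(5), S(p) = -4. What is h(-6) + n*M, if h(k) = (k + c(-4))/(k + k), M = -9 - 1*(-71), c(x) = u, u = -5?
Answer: -29749/12 ≈ -2479.1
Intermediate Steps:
c(x) = -5
M = 62 (M = -9 + 71 = 62)
h(k) = (-5 + k)/(2*k) (h(k) = (k - 5)/(k + k) = (-5 + k)/((2*k)) = (-5 + k)*(1/(2*k)) = (-5 + k)/(2*k))
n = -40 (n = 10*(-4) = -40)
h(-6) + n*M = (1/2)*(-5 - 6)/(-6) - 40*62 = (1/2)*(-1/6)*(-11) - 2480 = 11/12 - 2480 = -29749/12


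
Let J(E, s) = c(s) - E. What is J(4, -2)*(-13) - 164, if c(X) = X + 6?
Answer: -164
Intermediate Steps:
c(X) = 6 + X
J(E, s) = 6 + s - E (J(E, s) = (6 + s) - E = 6 + s - E)
J(4, -2)*(-13) - 164 = (6 - 2 - 1*4)*(-13) - 164 = (6 - 2 - 4)*(-13) - 164 = 0*(-13) - 164 = 0 - 164 = -164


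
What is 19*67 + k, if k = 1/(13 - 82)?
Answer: 87836/69 ≈ 1273.0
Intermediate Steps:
k = -1/69 (k = 1/(-69) = -1/69 ≈ -0.014493)
19*67 + k = 19*67 - 1/69 = 1273 - 1/69 = 87836/69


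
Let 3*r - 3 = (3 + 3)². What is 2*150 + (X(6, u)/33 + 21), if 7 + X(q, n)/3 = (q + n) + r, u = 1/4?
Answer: 14173/44 ≈ 322.11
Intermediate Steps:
u = ¼ ≈ 0.25000
r = 13 (r = 1 + (3 + 3)²/3 = 1 + (⅓)*6² = 1 + (⅓)*36 = 1 + 12 = 13)
X(q, n) = 18 + 3*n + 3*q (X(q, n) = -21 + 3*((q + n) + 13) = -21 + 3*((n + q) + 13) = -21 + 3*(13 + n + q) = -21 + (39 + 3*n + 3*q) = 18 + 3*n + 3*q)
2*150 + (X(6, u)/33 + 21) = 2*150 + ((18 + 3*(¼) + 3*6)/33 + 21) = 300 + ((18 + ¾ + 18)/33 + 21) = 300 + ((1/33)*(147/4) + 21) = 300 + (49/44 + 21) = 300 + 973/44 = 14173/44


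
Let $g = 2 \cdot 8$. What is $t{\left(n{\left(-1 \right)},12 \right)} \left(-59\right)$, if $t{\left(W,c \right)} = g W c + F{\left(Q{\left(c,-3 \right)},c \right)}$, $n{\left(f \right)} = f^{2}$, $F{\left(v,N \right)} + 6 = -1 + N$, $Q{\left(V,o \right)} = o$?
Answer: $-11623$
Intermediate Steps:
$F{\left(v,N \right)} = -7 + N$ ($F{\left(v,N \right)} = -6 + \left(-1 + N\right) = -7 + N$)
$g = 16$
$t{\left(W,c \right)} = -7 + c + 16 W c$ ($t{\left(W,c \right)} = 16 W c + \left(-7 + c\right) = -7 + c + 16 W c$)
$t{\left(n{\left(-1 \right)},12 \right)} \left(-59\right) = \left(-7 + 12 + 16 \left(-1\right)^{2} \cdot 12\right) \left(-59\right) = \left(-7 + 12 + 16 \cdot 1 \cdot 12\right) \left(-59\right) = \left(-7 + 12 + 192\right) \left(-59\right) = 197 \left(-59\right) = -11623$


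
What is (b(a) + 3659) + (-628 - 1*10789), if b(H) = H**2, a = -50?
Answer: -5258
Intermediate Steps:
(b(a) + 3659) + (-628 - 1*10789) = ((-50)**2 + 3659) + (-628 - 1*10789) = (2500 + 3659) + (-628 - 10789) = 6159 - 11417 = -5258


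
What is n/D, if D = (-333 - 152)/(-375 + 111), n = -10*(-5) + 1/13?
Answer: 171864/6305 ≈ 27.258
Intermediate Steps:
n = 651/13 (n = 50 + 1/13 = 651/13 ≈ 50.077)
D = 485/264 (D = -485/(-264) = -485*(-1/264) = 485/264 ≈ 1.8371)
n/D = 651/(13*(485/264)) = (651/13)*(264/485) = 171864/6305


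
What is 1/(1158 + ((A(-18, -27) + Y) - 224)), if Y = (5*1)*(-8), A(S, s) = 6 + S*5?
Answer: 1/810 ≈ 0.0012346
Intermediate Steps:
A(S, s) = 6 + 5*S
Y = -40 (Y = 5*(-8) = -40)
1/(1158 + ((A(-18, -27) + Y) - 224)) = 1/(1158 + (((6 + 5*(-18)) - 40) - 224)) = 1/(1158 + (((6 - 90) - 40) - 224)) = 1/(1158 + ((-84 - 40) - 224)) = 1/(1158 + (-124 - 224)) = 1/(1158 - 348) = 1/810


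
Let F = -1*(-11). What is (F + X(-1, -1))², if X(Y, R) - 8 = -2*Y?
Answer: 441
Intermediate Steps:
X(Y, R) = 8 - 2*Y
F = 11
(F + X(-1, -1))² = (11 + (8 - 2*(-1)))² = (11 + (8 + 2))² = (11 + 10)² = 21² = 441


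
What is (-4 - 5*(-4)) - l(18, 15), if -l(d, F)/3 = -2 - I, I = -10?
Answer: 40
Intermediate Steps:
l(d, F) = -24 (l(d, F) = -3*(-2 - 1*(-10)) = -3*(-2 + 10) = -3*8 = -24)
(-4 - 5*(-4)) - l(18, 15) = (-4 - 5*(-4)) - 1*(-24) = (-4 + 20) + 24 = 16 + 24 = 40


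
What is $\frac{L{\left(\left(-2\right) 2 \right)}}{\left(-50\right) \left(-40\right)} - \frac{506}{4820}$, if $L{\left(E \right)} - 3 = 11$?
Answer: $- \frac{23613}{241000} \approx -0.097979$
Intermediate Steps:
$L{\left(E \right)} = 14$ ($L{\left(E \right)} = 3 + 11 = 14$)
$\frac{L{\left(\left(-2\right) 2 \right)}}{\left(-50\right) \left(-40\right)} - \frac{506}{4820} = \frac{14}{\left(-50\right) \left(-40\right)} - \frac{506}{4820} = \frac{14}{2000} - \frac{253}{2410} = 14 \cdot \frac{1}{2000} - \frac{253}{2410} = \frac{7}{1000} - \frac{253}{2410} = - \frac{23613}{241000}$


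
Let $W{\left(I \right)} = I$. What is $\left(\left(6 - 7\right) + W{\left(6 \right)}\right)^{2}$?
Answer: $25$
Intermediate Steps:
$\left(\left(6 - 7\right) + W{\left(6 \right)}\right)^{2} = \left(\left(6 - 7\right) + 6\right)^{2} = \left(-1 + 6\right)^{2} = 5^{2} = 25$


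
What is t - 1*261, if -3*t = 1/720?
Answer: -563761/2160 ≈ -261.00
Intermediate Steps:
t = -1/2160 (t = -⅓/720 = -⅓*1/720 = -1/2160 ≈ -0.00046296)
t - 1*261 = -1/2160 - 1*261 = -1/2160 - 261 = -563761/2160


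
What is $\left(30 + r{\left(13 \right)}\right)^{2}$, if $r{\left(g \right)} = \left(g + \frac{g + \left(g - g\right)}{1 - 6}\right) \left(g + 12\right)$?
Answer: $84100$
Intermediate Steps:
$r{\left(g \right)} = \frac{4 g \left(12 + g\right)}{5}$ ($r{\left(g \right)} = \left(g + \frac{g + 0}{-5}\right) \left(12 + g\right) = \left(g + g \left(- \frac{1}{5}\right)\right) \left(12 + g\right) = \left(g - \frac{g}{5}\right) \left(12 + g\right) = \frac{4 g}{5} \left(12 + g\right) = \frac{4 g \left(12 + g\right)}{5}$)
$\left(30 + r{\left(13 \right)}\right)^{2} = \left(30 + \frac{4}{5} \cdot 13 \left(12 + 13\right)\right)^{2} = \left(30 + \frac{4}{5} \cdot 13 \cdot 25\right)^{2} = \left(30 + 260\right)^{2} = 290^{2} = 84100$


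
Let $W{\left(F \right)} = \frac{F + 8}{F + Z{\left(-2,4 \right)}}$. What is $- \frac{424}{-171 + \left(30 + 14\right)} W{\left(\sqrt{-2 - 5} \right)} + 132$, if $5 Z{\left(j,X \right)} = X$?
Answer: $\frac{3343964}{24257} - \frac{76320 i \sqrt{7}}{24257} \approx 137.86 - 8.3244 i$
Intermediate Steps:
$Z{\left(j,X \right)} = \frac{X}{5}$
$W{\left(F \right)} = \frac{8 + F}{\frac{4}{5} + F}$ ($W{\left(F \right)} = \frac{F + 8}{F + \frac{1}{5} \cdot 4} = \frac{8 + F}{F + \frac{4}{5}} = \frac{8 + F}{\frac{4}{5} + F}$)
$- \frac{424}{-171 + \left(30 + 14\right)} W{\left(\sqrt{-2 - 5} \right)} + 132 = - \frac{424}{-171 + \left(30 + 14\right)} \frac{5 \left(8 + \sqrt{-2 - 5}\right)}{4 + 5 \sqrt{-2 - 5}} + 132 = - \frac{424}{-171 + 44} \frac{5 \left(8 + \sqrt{-7}\right)}{4 + 5 \sqrt{-7}} + 132 = - \frac{424}{-127} \frac{5 \left(8 + i \sqrt{7}\right)}{4 + 5 i \sqrt{7}} + 132 = \left(-424\right) \left(- \frac{1}{127}\right) \frac{5 \left(8 + i \sqrt{7}\right)}{4 + 5 i \sqrt{7}} + 132 = \frac{424 \frac{5 \left(8 + i \sqrt{7}\right)}{4 + 5 i \sqrt{7}}}{127} + 132 = \frac{2120 \left(8 + i \sqrt{7}\right)}{127 \left(4 + 5 i \sqrt{7}\right)} + 132 = 132 + \frac{2120 \left(8 + i \sqrt{7}\right)}{127 \left(4 + 5 i \sqrt{7}\right)}$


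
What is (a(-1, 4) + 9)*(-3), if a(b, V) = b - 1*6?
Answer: -6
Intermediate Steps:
a(b, V) = -6 + b (a(b, V) = b - 6 = -6 + b)
(a(-1, 4) + 9)*(-3) = ((-6 - 1) + 9)*(-3) = (-7 + 9)*(-3) = 2*(-3) = -6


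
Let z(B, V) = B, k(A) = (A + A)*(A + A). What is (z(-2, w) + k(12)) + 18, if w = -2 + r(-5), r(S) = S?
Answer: 592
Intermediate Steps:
k(A) = 4*A**2 (k(A) = (2*A)*(2*A) = 4*A**2)
w = -7 (w = -2 - 5 = -7)
(z(-2, w) + k(12)) + 18 = (-2 + 4*12**2) + 18 = (-2 + 4*144) + 18 = (-2 + 576) + 18 = 574 + 18 = 592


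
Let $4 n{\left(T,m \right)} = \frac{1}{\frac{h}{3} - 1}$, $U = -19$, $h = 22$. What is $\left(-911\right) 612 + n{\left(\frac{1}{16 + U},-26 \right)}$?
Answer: $- \frac{42372429}{76} \approx -5.5753 \cdot 10^{5}$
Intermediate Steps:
$n{\left(T,m \right)} = \frac{3}{76}$ ($n{\left(T,m \right)} = \frac{1}{4 \left(\frac{22}{3} - 1\right)} = \frac{1}{4 \cdot \frac{19}{3}} = \frac{1}{4} \cdot \frac{3}{19} = \frac{3}{76}$)
$\left(-911\right) 612 + n{\left(\frac{1}{16 + U},-26 \right)} = \left(-911\right) 612 + \frac{3}{76} = -557532 + \frac{3}{76} = - \frac{42372429}{76}$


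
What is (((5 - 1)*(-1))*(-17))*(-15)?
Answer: -1020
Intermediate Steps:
(((5 - 1)*(-1))*(-17))*(-15) = ((4*(-1))*(-17))*(-15) = -4*(-17)*(-15) = 68*(-15) = -1020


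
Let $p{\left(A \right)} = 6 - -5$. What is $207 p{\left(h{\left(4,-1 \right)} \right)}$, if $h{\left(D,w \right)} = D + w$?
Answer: $2277$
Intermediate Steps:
$p{\left(A \right)} = 11$ ($p{\left(A \right)} = 6 + 5 = 11$)
$207 p{\left(h{\left(4,-1 \right)} \right)} = 207 \cdot 11 = 2277$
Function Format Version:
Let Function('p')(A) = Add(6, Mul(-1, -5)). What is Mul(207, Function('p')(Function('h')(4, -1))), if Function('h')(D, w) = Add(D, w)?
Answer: 2277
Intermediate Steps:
Function('p')(A) = 11 (Function('p')(A) = Add(6, 5) = 11)
Mul(207, Function('p')(Function('h')(4, -1))) = Mul(207, 11) = 2277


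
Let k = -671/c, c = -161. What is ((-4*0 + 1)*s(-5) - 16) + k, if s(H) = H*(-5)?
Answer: 2120/161 ≈ 13.168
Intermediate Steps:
s(H) = -5*H
k = 671/161 (k = -671/(-161) = -671*(-1/161) = 671/161 ≈ 4.1677)
((-4*0 + 1)*s(-5) - 16) + k = ((-4*0 + 1)*(-5*(-5)) - 16) + 671/161 = ((0 + 1)*25 - 16) + 671/161 = (1*25 - 16) + 671/161 = (25 - 16) + 671/161 = 9 + 671/161 = 2120/161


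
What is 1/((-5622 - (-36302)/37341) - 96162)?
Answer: -37341/3800680042 ≈ -9.8248e-6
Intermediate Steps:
1/((-5622 - (-36302)/37341) - 96162) = 1/((-5622 - 1*(-36302/37341)) - 96162) = 1/((-5622 + 36302/37341) - 96162) = 1/(-209894800/37341 - 96162) = 1/(-3800680042/37341) = -37341/3800680042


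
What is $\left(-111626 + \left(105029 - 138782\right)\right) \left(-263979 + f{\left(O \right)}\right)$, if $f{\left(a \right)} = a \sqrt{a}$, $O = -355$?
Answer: $38377003041 + 51609545 i \sqrt{355} \approx 3.8377 \cdot 10^{10} + 9.724 \cdot 10^{8} i$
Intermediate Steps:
$f{\left(a \right)} = a^{\frac{3}{2}}$
$\left(-111626 + \left(105029 - 138782\right)\right) \left(-263979 + f{\left(O \right)}\right) = \left(-111626 + \left(105029 - 138782\right)\right) \left(-263979 + \left(-355\right)^{\frac{3}{2}}\right) = \left(-111626 + \left(105029 - 138782\right)\right) \left(-263979 - 355 i \sqrt{355}\right) = \left(-111626 - 33753\right) \left(-263979 - 355 i \sqrt{355}\right) = - 145379 \left(-263979 - 355 i \sqrt{355}\right) = 38377003041 + 51609545 i \sqrt{355}$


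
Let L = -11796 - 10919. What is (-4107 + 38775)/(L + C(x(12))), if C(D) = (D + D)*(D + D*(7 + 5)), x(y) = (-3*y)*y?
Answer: 34668/4829509 ≈ 0.0071784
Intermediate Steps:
x(y) = -3*y²
L = -22715
C(D) = 26*D² (C(D) = (2*D)*(D + D*12) = (2*D)*(D + 12*D) = (2*D)*(13*D) = 26*D²)
(-4107 + 38775)/(L + C(x(12))) = (-4107 + 38775)/(-22715 + 26*(-3*12²)²) = 34668/(-22715 + 26*(-3*144)²) = 34668/(-22715 + 26*(-432)²) = 34668/(-22715 + 26*186624) = 34668/(-22715 + 4852224) = 34668/4829509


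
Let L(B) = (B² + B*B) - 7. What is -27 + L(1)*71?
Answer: -382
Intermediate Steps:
L(B) = -7 + 2*B² (L(B) = (B² + B²) - 7 = 2*B² - 7 = -7 + 2*B²)
-27 + L(1)*71 = -27 + (-7 + 2*1²)*71 = -27 + (-7 + 2*1)*71 = -27 + (-7 + 2)*71 = -27 - 5*71 = -27 - 355 = -382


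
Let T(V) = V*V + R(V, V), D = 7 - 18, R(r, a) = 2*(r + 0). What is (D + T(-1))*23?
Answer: -276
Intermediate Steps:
R(r, a) = 2*r
D = -11
T(V) = V² + 2*V (T(V) = V*V + 2*V = V² + 2*V)
(D + T(-1))*23 = (-11 - (2 - 1))*23 = (-11 - 1*1)*23 = (-11 - 1)*23 = -12*23 = -276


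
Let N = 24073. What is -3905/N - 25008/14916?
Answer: -55022047/29922739 ≈ -1.8388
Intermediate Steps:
-3905/N - 25008/14916 = -3905/24073 - 25008/14916 = -3905*1/24073 - 25008*1/14916 = -3905/24073 - 2084/1243 = -55022047/29922739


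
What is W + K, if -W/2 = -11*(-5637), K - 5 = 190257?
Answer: 66248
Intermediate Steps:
K = 190262 (K = 5 + 190257 = 190262)
W = -124014 (W = -(-22)*(-5637) = -2*62007 = -124014)
W + K = -124014 + 190262 = 66248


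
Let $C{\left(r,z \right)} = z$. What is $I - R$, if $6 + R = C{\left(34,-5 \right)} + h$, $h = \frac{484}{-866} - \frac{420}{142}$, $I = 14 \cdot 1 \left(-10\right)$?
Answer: $- \frac{3857735}{30743} \approx -125.48$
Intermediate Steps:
$I = -140$ ($I = 14 \left(-10\right) = -140$)
$h = - \frac{108112}{30743}$ ($h = 484 \left(- \frac{1}{866}\right) - \frac{210}{71} = - \frac{242}{433} - \frac{210}{71} = - \frac{108112}{30743} \approx -3.5166$)
$R = - \frac{446285}{30743}$ ($R = -6 - \frac{261827}{30743} = - \frac{446285}{30743} \approx -14.517$)
$I - R = -140 - - \frac{446285}{30743} = -140 + \frac{446285}{30743} = - \frac{3857735}{30743}$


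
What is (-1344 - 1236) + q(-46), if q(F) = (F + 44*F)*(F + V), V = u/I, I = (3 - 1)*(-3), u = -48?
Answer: 76080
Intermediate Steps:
I = -6 (I = 2*(-3) = -6)
V = 8 (V = -48/(-6) = -48*(-⅙) = 8)
q(F) = 45*F*(8 + F) (q(F) = (F + 44*F)*(F + 8) = (45*F)*(8 + F) = 45*F*(8 + F))
(-1344 - 1236) + q(-46) = (-1344 - 1236) + 45*(-46)*(8 - 46) = -2580 + 45*(-46)*(-38) = -2580 + 78660 = 76080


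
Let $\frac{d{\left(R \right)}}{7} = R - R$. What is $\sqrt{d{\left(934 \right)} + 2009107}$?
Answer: $\sqrt{2009107} \approx 1417.4$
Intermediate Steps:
$d{\left(R \right)} = 0$ ($d{\left(R \right)} = 7 \left(R - R\right) = 7 \cdot 0 = 0$)
$\sqrt{d{\left(934 \right)} + 2009107} = \sqrt{0 + 2009107} = \sqrt{2009107}$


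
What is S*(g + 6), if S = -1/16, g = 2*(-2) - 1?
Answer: -1/16 ≈ -0.062500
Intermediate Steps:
g = -5 (g = -4 - 1 = -5)
S = -1/16 (S = -1*1/16 = -1/16 ≈ -0.062500)
S*(g + 6) = -(-5 + 6)/16 = -1/16*1 = -1/16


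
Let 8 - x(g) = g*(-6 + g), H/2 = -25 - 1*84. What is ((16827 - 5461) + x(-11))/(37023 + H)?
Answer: 11187/36805 ≈ 0.30395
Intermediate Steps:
H = -218 (H = 2*(-25 - 1*84) = 2*(-25 - 84) = 2*(-109) = -218)
x(g) = 8 - g*(-6 + g)
((16827 - 5461) + x(-11))/(37023 + H) = ((16827 - 5461) + (8 - 1*(-11)² + 6*(-11)))/(37023 - 218) = (11366 + (8 - 1*121 - 66))/36805 = (11366 + (8 - 121 - 66))*(1/36805) = (11366 - 179)*(1/36805) = 11187*(1/36805) = 11187/36805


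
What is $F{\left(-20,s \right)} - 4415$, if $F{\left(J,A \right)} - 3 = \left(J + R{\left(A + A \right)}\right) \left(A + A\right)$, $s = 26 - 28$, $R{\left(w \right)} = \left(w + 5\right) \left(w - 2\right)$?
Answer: $-4308$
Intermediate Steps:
$R{\left(w \right)} = \left(-2 + w\right) \left(5 + w\right)$ ($R{\left(w \right)} = \left(5 + w\right) \left(-2 + w\right) = \left(-2 + w\right) \left(5 + w\right)$)
$s = -2$ ($s = 26 - 28 = -2$)
$F{\left(J,A \right)} = 3 + 2 A \left(-10 + J + 4 A^{2} + 6 A\right)$ ($F{\left(J,A \right)} = 3 + \left(J + \left(-10 + \left(A + A\right)^{2} + 3 \left(A + A\right)\right)\right) \left(A + A\right) = 3 + \left(J + \left(-10 + \left(2 A\right)^{2} + 3 \cdot 2 A\right)\right) 2 A = 3 + \left(J + \left(-10 + 4 A^{2} + 6 A\right)\right) 2 A = 3 + \left(-10 + J + 4 A^{2} + 6 A\right) 2 A = 3 + 2 A \left(-10 + J + 4 A^{2} + 6 A\right)$)
$F{\left(-20,s \right)} - 4415 = \left(3 + 2 \left(-2\right) \left(-20\right) + 4 \left(-2\right) \left(-5 + 2 \left(-2\right)^{2} + 3 \left(-2\right)\right)\right) - 4415 = \left(3 + 80 + 4 \left(-2\right) \left(-5 + 2 \cdot 4 - 6\right)\right) - 4415 = \left(3 + 80 + 4 \left(-2\right) \left(-5 + 8 - 6\right)\right) - 4415 = \left(3 + 80 + 4 \left(-2\right) \left(-3\right)\right) - 4415 = \left(3 + 80 + 24\right) - 4415 = 107 - 4415 = -4308$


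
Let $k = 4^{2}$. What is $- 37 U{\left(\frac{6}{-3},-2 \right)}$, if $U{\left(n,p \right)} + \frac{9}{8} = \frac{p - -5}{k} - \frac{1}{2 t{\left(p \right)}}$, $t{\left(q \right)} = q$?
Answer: $\frac{407}{16} \approx 25.438$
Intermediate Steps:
$k = 16$
$U{\left(n,p \right)} = - \frac{13}{16} - \frac{1}{2 p} + \frac{p}{16}$ ($U{\left(n,p \right)} = - \frac{9}{8} + \left(\frac{p - -5}{16} - \frac{1}{2 p}\right) = - \frac{9}{8} + \left(\left(p + 5\right) \frac{1}{16} - \frac{1}{2 p}\right) = - \frac{9}{8} + \left(\left(5 + p\right) \frac{1}{16} - \frac{1}{2 p}\right) = - \frac{9}{8} - \left(- \frac{5}{16} + \frac{1}{2 p} - \frac{p}{16}\right) = - \frac{9}{8} + \left(\frac{5}{16} - \frac{1}{2 p} + \frac{p}{16}\right) = - \frac{13}{16} - \frac{1}{2 p} + \frac{p}{16}$)
$- 37 U{\left(\frac{6}{-3},-2 \right)} = - 37 \frac{-8 - 2 \left(-13 - 2\right)}{16 \left(-2\right)} = - 37 \cdot \frac{1}{16} \left(- \frac{1}{2}\right) \left(-8 - -30\right) = - 37 \cdot \frac{1}{16} \left(- \frac{1}{2}\right) \left(-8 + 30\right) = - 37 \cdot \frac{1}{16} \left(- \frac{1}{2}\right) 22 = \left(-37\right) \left(- \frac{11}{16}\right) = \frac{407}{16}$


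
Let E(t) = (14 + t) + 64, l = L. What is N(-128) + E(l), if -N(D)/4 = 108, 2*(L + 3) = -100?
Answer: -407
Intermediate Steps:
L = -53 (L = -3 + (½)*(-100) = -3 - 50 = -53)
l = -53
E(t) = 78 + t
N(D) = -432 (N(D) = -4*108 = -432)
N(-128) + E(l) = -432 + (78 - 53) = -432 + 25 = -407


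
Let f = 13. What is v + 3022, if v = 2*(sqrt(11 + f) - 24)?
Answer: 2974 + 4*sqrt(6) ≈ 2983.8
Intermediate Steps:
v = -48 + 4*sqrt(6) (v = 2*(sqrt(11 + 13) - 24) = 2*(sqrt(24) - 24) = 2*(2*sqrt(6) - 24) = 2*(-24 + 2*sqrt(6)) = -48 + 4*sqrt(6) ≈ -38.202)
v + 3022 = (-48 + 4*sqrt(6)) + 3022 = 2974 + 4*sqrt(6)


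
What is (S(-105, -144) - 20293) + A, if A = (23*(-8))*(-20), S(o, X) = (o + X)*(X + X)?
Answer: 55099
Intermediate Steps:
S(o, X) = 2*X*(X + o) (S(o, X) = (X + o)*(2*X) = 2*X*(X + o))
A = 3680 (A = -184*(-20) = 3680)
(S(-105, -144) - 20293) + A = (2*(-144)*(-144 - 105) - 20293) + 3680 = (2*(-144)*(-249) - 20293) + 3680 = (71712 - 20293) + 3680 = 51419 + 3680 = 55099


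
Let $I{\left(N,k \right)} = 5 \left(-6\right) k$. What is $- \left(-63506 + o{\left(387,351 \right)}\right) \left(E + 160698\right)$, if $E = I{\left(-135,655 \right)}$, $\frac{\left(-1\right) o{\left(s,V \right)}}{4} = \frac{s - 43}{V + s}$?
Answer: $\frac{367263948144}{41} \approx 8.9577 \cdot 10^{9}$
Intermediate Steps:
$o{\left(s,V \right)} = - \frac{4 \left(-43 + s\right)}{V + s}$ ($o{\left(s,V \right)} = - 4 \frac{s - 43}{V + s} = - 4 \frac{-43 + s}{V + s} = - \frac{4 \left(-43 + s\right)}{V + s}$)
$I{\left(N,k \right)} = - 30 k$
$E = -19650$ ($E = \left(-30\right) 655 = -19650$)
$- \left(-63506 + o{\left(387,351 \right)}\right) \left(E + 160698\right) = - \left(-63506 + \frac{4 \left(43 - 387\right)}{351 + 387}\right) \left(-19650 + 160698\right) = - \left(-63506 + \frac{4 \left(43 - 387\right)}{738}\right) 141048 = - \left(-63506 + 4 \cdot \frac{1}{738} \left(-344\right)\right) 141048 = - \left(-63506 - \frac{688}{369}\right) 141048 = - \frac{\left(-23434402\right) 141048}{369} = \left(-1\right) \left(- \frac{367263948144}{41}\right) = \frac{367263948144}{41}$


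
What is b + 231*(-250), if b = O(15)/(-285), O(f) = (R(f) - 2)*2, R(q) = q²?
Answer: -16459196/285 ≈ -57752.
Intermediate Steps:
O(f) = -4 + 2*f² (O(f) = (f² - 2)*2 = (-2 + f²)*2 = -4 + 2*f²)
b = -446/285 (b = (-4 + 2*15²)/(-285) = (-4 + 2*225)*(-1/285) = (-4 + 450)*(-1/285) = 446*(-1/285) = -446/285 ≈ -1.5649)
b + 231*(-250) = -446/285 + 231*(-250) = -446/285 - 57750 = -16459196/285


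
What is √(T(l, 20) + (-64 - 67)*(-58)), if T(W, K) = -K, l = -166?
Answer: 3*√842 ≈ 87.052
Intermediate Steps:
√(T(l, 20) + (-64 - 67)*(-58)) = √(-1*20 + (-64 - 67)*(-58)) = √(-20 - 131*(-58)) = √(-20 + 7598) = √7578 = 3*√842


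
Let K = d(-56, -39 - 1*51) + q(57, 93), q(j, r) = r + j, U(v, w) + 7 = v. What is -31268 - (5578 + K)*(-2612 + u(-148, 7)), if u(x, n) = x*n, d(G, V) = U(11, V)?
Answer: 20879068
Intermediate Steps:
U(v, w) = -7 + v
d(G, V) = 4 (d(G, V) = -7 + 11 = 4)
q(j, r) = j + r
K = 154 (K = 4 + (57 + 93) = 4 + 150 = 154)
u(x, n) = n*x
-31268 - (5578 + K)*(-2612 + u(-148, 7)) = -31268 - (5578 + 154)*(-2612 + 7*(-148)) = -31268 - 5732*(-2612 - 1036) = -31268 - 5732*(-3648) = -31268 - 1*(-20910336) = -31268 + 20910336 = 20879068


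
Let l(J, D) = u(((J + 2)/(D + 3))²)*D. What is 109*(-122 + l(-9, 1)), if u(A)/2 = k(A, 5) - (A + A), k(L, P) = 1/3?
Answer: -174727/12 ≈ -14561.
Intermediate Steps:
k(L, P) = ⅓
u(A) = ⅔ - 4*A (u(A) = 2*(⅓ - (A + A)) = 2*(⅓ - 2*A) = ⅔ - 4*A)
l(J, D) = D*(⅔ - 4*(2 + J)²/(3 + D)²) (l(J, D) = (⅔ - 4*(J + 2)²/(D + 3)²)*D = (⅔ - 4*(2 + J)²/(3 + D)²)*D = D*(⅔ - 4*(2 + J)²/(3 + D)²))
109*(-122 + l(-9, 1)) = 109*(-122 + ((⅔)*1 - 4*1*(2 - 9)²/(3 + 1)²)) = 109*(-122 + (⅔ - 4*1*(-7)²/4²)) = 109*(-122 + (⅔ - 4*1*49*1/16)) = 109*(-122 + (⅔ - 49/4)) = 109*(-122 - 139/12) = 109*(-1603/12) = -174727/12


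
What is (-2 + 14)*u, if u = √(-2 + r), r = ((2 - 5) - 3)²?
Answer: 12*√34 ≈ 69.971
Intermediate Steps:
r = 36 (r = (-3 - 3)² = (-6)² = 36)
u = √34 (u = √(-2 + 36) = √34 ≈ 5.8309)
(-2 + 14)*u = (-2 + 14)*√34 = 12*√34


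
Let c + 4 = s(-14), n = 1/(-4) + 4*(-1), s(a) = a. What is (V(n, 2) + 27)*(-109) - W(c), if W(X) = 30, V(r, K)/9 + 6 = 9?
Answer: -5916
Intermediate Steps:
n = -17/4 (n = -¼ - 4 = -17/4 ≈ -4.2500)
V(r, K) = 27 (V(r, K) = -54 + 9*9 = -54 + 81 = 27)
c = -18 (c = -4 - 14 = -18)
(V(n, 2) + 27)*(-109) - W(c) = (27 + 27)*(-109) - 1*30 = 54*(-109) - 30 = -5886 - 30 = -5916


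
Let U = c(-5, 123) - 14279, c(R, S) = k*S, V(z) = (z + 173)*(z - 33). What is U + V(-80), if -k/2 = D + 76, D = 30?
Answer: -50864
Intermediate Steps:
V(z) = (-33 + z)*(173 + z) (V(z) = (173 + z)*(-33 + z) = (-33 + z)*(173 + z))
k = -212 (k = -2*(30 + 76) = -2*106 = -212)
c(R, S) = -212*S
U = -40355 (U = -212*123 - 14279 = -26076 - 14279 = -40355)
U + V(-80) = -40355 + (-5709 + (-80)² + 140*(-80)) = -40355 + (-5709 + 6400 - 11200) = -40355 - 10509 = -50864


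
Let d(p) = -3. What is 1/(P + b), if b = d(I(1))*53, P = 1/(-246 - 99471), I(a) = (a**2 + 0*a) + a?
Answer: -99717/15855004 ≈ -0.0062893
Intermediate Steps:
I(a) = a + a**2 (I(a) = (a**2 + 0) + a = a**2 + a = a + a**2)
P = -1/99717 (P = 1/(-99717) = -1/99717 ≈ -1.0028e-5)
b = -159 (b = -3*53 = -159)
1/(P + b) = 1/(-1/99717 - 159) = 1/(-15855004/99717) = -99717/15855004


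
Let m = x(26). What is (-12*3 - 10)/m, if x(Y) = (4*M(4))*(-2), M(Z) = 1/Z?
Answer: 23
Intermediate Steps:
M(Z) = 1/Z
x(Y) = -2 (x(Y) = (4/4)*(-2) = (4*(¼))*(-2) = 1*(-2) = -2)
m = -2
(-12*3 - 10)/m = (-12*3 - 10)/(-2) = (-36 - 10)*(-½) = -46*(-½) = 23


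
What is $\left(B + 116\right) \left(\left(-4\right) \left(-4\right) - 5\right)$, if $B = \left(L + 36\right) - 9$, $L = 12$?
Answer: $1705$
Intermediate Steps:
$B = 39$ ($B = \left(12 + 36\right) - 9 = 48 - 9 = 39$)
$\left(B + 116\right) \left(\left(-4\right) \left(-4\right) - 5\right) = \left(39 + 116\right) \left(\left(-4\right) \left(-4\right) - 5\right) = 155 \left(16 - 5\right) = 155 \cdot 11 = 1705$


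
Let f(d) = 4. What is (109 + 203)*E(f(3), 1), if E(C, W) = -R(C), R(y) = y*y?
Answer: -4992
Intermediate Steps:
R(y) = y**2
E(C, W) = -C**2
(109 + 203)*E(f(3), 1) = (109 + 203)*(-1*4**2) = 312*(-1*16) = 312*(-16) = -4992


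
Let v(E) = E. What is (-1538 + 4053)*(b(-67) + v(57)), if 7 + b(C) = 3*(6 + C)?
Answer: -334495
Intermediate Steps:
b(C) = 11 + 3*C (b(C) = -7 + 3*(6 + C) = -7 + (18 + 3*C) = 11 + 3*C)
(-1538 + 4053)*(b(-67) + v(57)) = (-1538 + 4053)*((11 + 3*(-67)) + 57) = 2515*((11 - 201) + 57) = 2515*(-190 + 57) = 2515*(-133) = -334495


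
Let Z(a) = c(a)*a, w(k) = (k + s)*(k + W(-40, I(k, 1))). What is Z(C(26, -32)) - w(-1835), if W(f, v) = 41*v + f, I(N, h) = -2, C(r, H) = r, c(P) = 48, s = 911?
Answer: -1807020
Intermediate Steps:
W(f, v) = f + 41*v
w(k) = (-122 + k)*(911 + k) (w(k) = (k + 911)*(k + (-40 + 41*(-2))) = (911 + k)*(k + (-40 - 82)) = (911 + k)*(k - 122) = (911 + k)*(-122 + k) = (-122 + k)*(911 + k))
Z(a) = 48*a
Z(C(26, -32)) - w(-1835) = 48*26 - (-111142 + (-1835)² + 789*(-1835)) = 1248 - (-111142 + 3367225 - 1447815) = 1248 - 1*1808268 = 1248 - 1808268 = -1807020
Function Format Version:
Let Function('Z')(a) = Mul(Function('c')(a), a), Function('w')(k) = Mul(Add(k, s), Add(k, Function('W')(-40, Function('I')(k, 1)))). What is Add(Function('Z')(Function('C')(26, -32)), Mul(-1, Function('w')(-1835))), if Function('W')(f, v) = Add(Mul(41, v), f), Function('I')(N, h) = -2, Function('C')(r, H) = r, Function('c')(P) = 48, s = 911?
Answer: -1807020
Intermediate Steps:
Function('W')(f, v) = Add(f, Mul(41, v))
Function('w')(k) = Mul(Add(-122, k), Add(911, k)) (Function('w')(k) = Mul(Add(k, 911), Add(k, Add(-40, Mul(41, -2)))) = Mul(Add(911, k), Add(k, Add(-40, -82))) = Mul(Add(911, k), Add(k, -122)) = Mul(Add(911, k), Add(-122, k)) = Mul(Add(-122, k), Add(911, k)))
Function('Z')(a) = Mul(48, a)
Add(Function('Z')(Function('C')(26, -32)), Mul(-1, Function('w')(-1835))) = Add(Mul(48, 26), Mul(-1, Add(-111142, Pow(-1835, 2), Mul(789, -1835)))) = Add(1248, Mul(-1, Add(-111142, 3367225, -1447815))) = Add(1248, Mul(-1, 1808268)) = Add(1248, -1808268) = -1807020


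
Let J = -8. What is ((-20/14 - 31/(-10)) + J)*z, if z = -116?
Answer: 25694/35 ≈ 734.11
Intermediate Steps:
((-20/14 - 31/(-10)) + J)*z = ((-20/14 - 31/(-10)) - 8)*(-116) = ((-20*1/14 - 31*(-⅒)) - 8)*(-116) = ((-10/7 + 31/10) - 8)*(-116) = (117/70 - 8)*(-116) = -443/70*(-116) = 25694/35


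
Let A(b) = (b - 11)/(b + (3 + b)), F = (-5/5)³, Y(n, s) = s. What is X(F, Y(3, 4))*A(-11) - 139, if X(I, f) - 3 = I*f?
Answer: -2663/19 ≈ -140.16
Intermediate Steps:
F = -1 (F = (-5*⅕)³ = (-1)³ = -1)
X(I, f) = 3 + I*f
A(b) = (-11 + b)/(3 + 2*b)
X(F, Y(3, 4))*A(-11) - 139 = (3 - 1*4)*((-11 - 11)/(3 + 2*(-11))) - 139 = (3 - 4)*(-22/(3 - 22)) - 139 = -(-22)/(-19) - 139 = -(-1)*(-22)/19 - 139 = -1*22/19 - 139 = -22/19 - 139 = -2663/19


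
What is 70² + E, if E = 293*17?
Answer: 9881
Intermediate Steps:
E = 4981
70² + E = 70² + 4981 = 4900 + 4981 = 9881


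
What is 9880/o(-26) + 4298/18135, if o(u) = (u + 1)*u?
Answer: 55990/3627 ≈ 15.437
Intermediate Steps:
o(u) = u*(1 + u) (o(u) = (1 + u)*u = u*(1 + u))
9880/o(-26) + 4298/18135 = 9880/((-26*(1 - 26))) + 4298/18135 = 9880/((-26*(-25))) + 4298*(1/18135) = 9880/650 + 4298/18135 = 9880*(1/650) + 4298/18135 = 76/5 + 4298/18135 = 55990/3627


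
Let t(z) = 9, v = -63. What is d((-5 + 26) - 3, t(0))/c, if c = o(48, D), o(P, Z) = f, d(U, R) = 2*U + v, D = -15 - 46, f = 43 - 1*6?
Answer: -27/37 ≈ -0.72973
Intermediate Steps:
f = 37 (f = 43 - 6 = 37)
D = -61
d(U, R) = -63 + 2*U (d(U, R) = 2*U - 63 = -63 + 2*U)
o(P, Z) = 37
c = 37
d((-5 + 26) - 3, t(0))/c = (-63 + 2*((-5 + 26) - 3))/37 = (-63 + 2*(21 - 3))*(1/37) = (-63 + 2*18)*(1/37) = (-63 + 36)*(1/37) = -27*1/37 = -27/37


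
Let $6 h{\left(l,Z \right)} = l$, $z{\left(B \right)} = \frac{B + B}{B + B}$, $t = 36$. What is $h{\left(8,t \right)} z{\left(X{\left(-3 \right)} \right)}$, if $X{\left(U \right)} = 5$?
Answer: $\frac{4}{3} \approx 1.3333$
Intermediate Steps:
$z{\left(B \right)} = 1$ ($z{\left(B \right)} = \frac{2 B}{2 B} = 2 B \frac{1}{2 B} = 1$)
$h{\left(l,Z \right)} = \frac{l}{6}$
$h{\left(8,t \right)} z{\left(X{\left(-3 \right)} \right)} = \frac{1}{6} \cdot 8 \cdot 1 = \frac{4}{3} \cdot 1 = \frac{4}{3}$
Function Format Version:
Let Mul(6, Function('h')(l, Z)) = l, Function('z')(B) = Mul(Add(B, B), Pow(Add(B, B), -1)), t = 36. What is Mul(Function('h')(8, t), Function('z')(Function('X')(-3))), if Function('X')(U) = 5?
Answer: Rational(4, 3) ≈ 1.3333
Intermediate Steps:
Function('z')(B) = 1 (Function('z')(B) = Mul(Mul(2, B), Pow(Mul(2, B), -1)) = Mul(Mul(2, B), Mul(Rational(1, 2), Pow(B, -1))) = 1)
Function('h')(l, Z) = Mul(Rational(1, 6), l)
Mul(Function('h')(8, t), Function('z')(Function('X')(-3))) = Mul(Mul(Rational(1, 6), 8), 1) = Mul(Rational(4, 3), 1) = Rational(4, 3)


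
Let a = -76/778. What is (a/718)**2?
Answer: 361/19502401801 ≈ 1.8511e-8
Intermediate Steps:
a = -38/389 (a = -76*1/778 = -38/389 ≈ -0.097686)
(a/718)**2 = (-38/389/718)**2 = (-38/389*1/718)**2 = (-19/139651)**2 = 361/19502401801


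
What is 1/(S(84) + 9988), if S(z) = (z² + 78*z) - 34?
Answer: 1/23562 ≈ 4.2441e-5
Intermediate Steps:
S(z) = -34 + z² + 78*z
1/(S(84) + 9988) = 1/((-34 + 84² + 78*84) + 9988) = 1/((-34 + 7056 + 6552) + 9988) = 1/(13574 + 9988) = 1/23562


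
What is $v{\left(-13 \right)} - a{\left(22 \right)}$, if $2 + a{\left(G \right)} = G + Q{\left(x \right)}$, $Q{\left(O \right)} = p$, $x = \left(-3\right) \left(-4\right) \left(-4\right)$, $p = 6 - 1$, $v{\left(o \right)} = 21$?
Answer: $-4$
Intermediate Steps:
$p = 5$
$x = -48$ ($x = 12 \left(-4\right) = -48$)
$Q{\left(O \right)} = 5$
$a{\left(G \right)} = 3 + G$ ($a{\left(G \right)} = -2 + \left(G + 5\right) = -2 + \left(5 + G\right) = 3 + G$)
$v{\left(-13 \right)} - a{\left(22 \right)} = 21 - \left(3 + 22\right) = 21 - 25 = -4$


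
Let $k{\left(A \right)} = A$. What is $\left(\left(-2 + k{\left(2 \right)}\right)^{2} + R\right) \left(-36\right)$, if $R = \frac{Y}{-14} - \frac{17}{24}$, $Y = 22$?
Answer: $\frac{1149}{14} \approx 82.071$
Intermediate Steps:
$R = - \frac{383}{168}$ ($R = \frac{22}{-14} - \frac{17}{24} = 22 \left(- \frac{1}{14}\right) - \frac{17}{24} = - \frac{11}{7} - \frac{17}{24} = - \frac{383}{168} \approx -2.2798$)
$\left(\left(-2 + k{\left(2 \right)}\right)^{2} + R\right) \left(-36\right) = \left(\left(-2 + 2\right)^{2} - \frac{383}{168}\right) \left(-36\right) = \left(0^{2} - \frac{383}{168}\right) \left(-36\right) = \left(0 - \frac{383}{168}\right) \left(-36\right) = \left(- \frac{383}{168}\right) \left(-36\right) = \frac{1149}{14}$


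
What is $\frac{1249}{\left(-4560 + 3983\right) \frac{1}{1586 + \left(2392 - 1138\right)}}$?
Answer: $- \frac{3547160}{577} \approx -6147.6$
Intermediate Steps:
$\frac{1249}{\left(-4560 + 3983\right) \frac{1}{1586 + \left(2392 - 1138\right)}} = \frac{1249}{\left(-577\right) \frac{1}{1586 + \left(2392 - 1138\right)}} = \frac{1249}{\left(-577\right) \frac{1}{1586 + 1254}} = \frac{1249}{\left(-577\right) \frac{1}{2840}} = \frac{1249}{- \frac{577}{2840}} = 1249 \left(- \frac{2840}{577}\right) = - \frac{3547160}{577}$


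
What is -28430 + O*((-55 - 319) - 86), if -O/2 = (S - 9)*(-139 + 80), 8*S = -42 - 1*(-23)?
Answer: 589005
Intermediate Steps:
S = -19/8 (S = (-42 - 1*(-23))/8 = (-42 + 23)/8 = (⅛)*(-19) = -19/8 ≈ -2.3750)
O = -5369/4 (O = -2*(-19/8 - 9)*(-139 + 80) = -(-91)*(-59)/4 = -2*5369/8 = -5369/4 ≈ -1342.3)
-28430 + O*((-55 - 319) - 86) = -28430 - 5369*((-55 - 319) - 86)/4 = -28430 - 5369*(-374 - 86)/4 = -28430 - 5369/4*(-460) = -28430 + 617435 = 589005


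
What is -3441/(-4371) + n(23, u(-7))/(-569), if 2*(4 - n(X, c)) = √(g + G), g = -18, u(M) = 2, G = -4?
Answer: 20865/26743 + I*√22/1138 ≈ 0.7802 + 0.0041216*I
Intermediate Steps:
n(X, c) = 4 - I*√22/2 (n(X, c) = 4 - √(-18 - 4)/2 = 4 - I*√22/2)
-3441/(-4371) + n(23, u(-7))/(-569) = -3441/(-4371) + (4 - I*√22/2)/(-569) = -3441*(-1/4371) + (4 - I*√22/2)*(-1/569) = 37/47 + (-4/569 + I*√22/1138) = 20865/26743 + I*√22/1138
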